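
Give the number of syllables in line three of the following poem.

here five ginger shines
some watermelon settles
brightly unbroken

5

Line three: brightly (2), unbroken (3) → 5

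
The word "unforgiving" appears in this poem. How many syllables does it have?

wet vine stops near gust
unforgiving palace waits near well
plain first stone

4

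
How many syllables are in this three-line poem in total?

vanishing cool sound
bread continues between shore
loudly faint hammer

17

Line 1: "vanishing cool sound": 3+1+1 = 5
Line 2: "bread continues between shore": 1+3+2+1 = 7
Line 3: "loudly faint hammer": 2+1+2 = 5
Total: 5 + 7 + 5 = 17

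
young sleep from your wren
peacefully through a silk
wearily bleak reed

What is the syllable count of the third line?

5

The third line: wearily (3), bleak (1), reed (1) → 5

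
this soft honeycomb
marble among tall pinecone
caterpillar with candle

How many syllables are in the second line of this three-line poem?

The second line: marble(2) + among(2) + tall(1) + pinecone(2) = 7

7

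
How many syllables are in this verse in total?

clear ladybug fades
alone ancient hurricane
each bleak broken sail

Line 1: clear(1) + ladybug(3) + fades(1) = 5
Line 2: alone(2) + ancient(2) + hurricane(3) = 7
Line 3: each(1) + bleak(1) + broken(2) + sail(1) = 5
Total: 5 + 7 + 5 = 17

17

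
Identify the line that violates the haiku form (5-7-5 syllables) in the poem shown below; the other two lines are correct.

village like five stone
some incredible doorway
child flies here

Line 1: village (2), like (1), five (1), stone (1) → 5 ✓
Line 2: some (1), incredible (4), doorway (2) → 7 ✓
Line 3: child (1), flies (1), here (1) → 3 (expected 5)

The third line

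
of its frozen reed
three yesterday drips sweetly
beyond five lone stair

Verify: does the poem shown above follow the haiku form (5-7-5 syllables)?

Line 1: of(1) + its(1) + frozen(2) + reed(1) = 5 ✓
Line 2: three(1) + yesterday(3) + drips(1) + sweetly(2) = 7 ✓
Line 3: beyond(2) + five(1) + lone(1) + stair(1) = 5 ✓

Yes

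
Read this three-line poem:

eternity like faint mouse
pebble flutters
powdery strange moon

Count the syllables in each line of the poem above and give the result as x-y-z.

7-4-5

Line 1: eternity (4), like (1), faint (1), mouse (1) → 7
Line 2: pebble (2), flutters (2) → 4
Line 3: powdery (3), strange (1), moon (1) → 5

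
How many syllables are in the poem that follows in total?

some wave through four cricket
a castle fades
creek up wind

Line 1: some(1) + wave(1) + through(1) + four(1) + cricket(2) = 6
Line 2: a(1) + castle(2) + fades(1) = 4
Line 3: creek(1) + up(1) + wind(1) = 3
Total: 6 + 4 + 3 = 13

13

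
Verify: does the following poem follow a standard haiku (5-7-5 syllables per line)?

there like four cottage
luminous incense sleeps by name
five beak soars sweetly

No

Line 1: there (1), like (1), four (1), cottage (2) → 5 ✓
Line 2: luminous (3), incense (2), sleeps (1), by (1), name (1) → 8 (expected 7)
Line 3: five (1), beak (1), soars (1), sweetly (2) → 5 ✓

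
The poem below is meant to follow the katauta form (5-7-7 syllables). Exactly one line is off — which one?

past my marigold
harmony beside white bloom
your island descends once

Line 1: "past my marigold": 1+1+3 = 5 ✓
Line 2: "harmony beside white bloom": 3+2+1+1 = 7 ✓
Line 3: "your island descends once": 1+2+2+1 = 6 (expected 7)

Line 3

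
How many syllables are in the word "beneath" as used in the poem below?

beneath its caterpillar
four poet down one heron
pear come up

2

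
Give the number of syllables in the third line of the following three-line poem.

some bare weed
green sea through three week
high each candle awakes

The third line: "high each candle awakes": 1+1+2+2 = 6

6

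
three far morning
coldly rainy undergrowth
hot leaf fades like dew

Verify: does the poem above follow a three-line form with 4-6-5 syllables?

Line 1: three(1) + far(1) + morning(2) = 4 ✓
Line 2: coldly(2) + rainy(2) + undergrowth(3) = 7 (expected 6)
Line 3: hot(1) + leaf(1) + fades(1) + like(1) + dew(1) = 5 ✓

No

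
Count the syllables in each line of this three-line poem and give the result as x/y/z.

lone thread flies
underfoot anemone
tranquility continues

3/7/7

Line 1: lone(1) + thread(1) + flies(1) = 3
Line 2: underfoot(3) + anemone(4) = 7
Line 3: tranquility(4) + continues(3) = 7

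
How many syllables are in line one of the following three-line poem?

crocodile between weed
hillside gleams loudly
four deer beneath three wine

6

Line one: crocodile(3) + between(2) + weed(1) = 6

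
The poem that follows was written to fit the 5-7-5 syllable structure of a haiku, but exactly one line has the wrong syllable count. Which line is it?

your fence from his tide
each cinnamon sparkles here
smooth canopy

Line 1: your (1), fence (1), from (1), his (1), tide (1) → 5 ✓
Line 2: each (1), cinnamon (3), sparkles (2), here (1) → 7 ✓
Line 3: smooth (1), canopy (3) → 4 (expected 5)

The third line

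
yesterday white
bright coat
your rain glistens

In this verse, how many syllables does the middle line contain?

2

The middle line: bright(1) + coat(1) = 2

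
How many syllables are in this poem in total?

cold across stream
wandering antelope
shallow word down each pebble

Line 1: cold (1), across (2), stream (1) → 4
Line 2: wandering (3), antelope (3) → 6
Line 3: shallow (2), word (1), down (1), each (1), pebble (2) → 7
Total: 4 + 6 + 7 = 17

17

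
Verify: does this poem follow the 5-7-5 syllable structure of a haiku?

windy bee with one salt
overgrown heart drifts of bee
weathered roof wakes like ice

No

Line 1: windy (2), bee (1), with (1), one (1), salt (1) → 6 (expected 5)
Line 2: overgrown (3), heart (1), drifts (1), of (1), bee (1) → 7 ✓
Line 3: weathered (2), roof (1), wakes (1), like (1), ice (1) → 6 (expected 5)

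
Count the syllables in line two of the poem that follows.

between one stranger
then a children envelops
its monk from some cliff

Line two: then (1), a (1), children (2), envelops (3) → 7

7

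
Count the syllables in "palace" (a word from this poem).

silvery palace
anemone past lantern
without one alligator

"palace" has 2 syllables.

2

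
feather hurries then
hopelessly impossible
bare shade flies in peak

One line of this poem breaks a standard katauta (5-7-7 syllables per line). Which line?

Line 1: "feather hurries then": 2+2+1 = 5 ✓
Line 2: "hopelessly impossible": 3+4 = 7 ✓
Line 3: "bare shade flies in peak": 1+1+1+1+1 = 5 (expected 7)

The third line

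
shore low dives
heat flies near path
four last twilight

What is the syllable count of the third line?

The third line: four(1) + last(1) + twilight(2) = 4

4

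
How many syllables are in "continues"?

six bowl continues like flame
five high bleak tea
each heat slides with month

"continues" has 3 syllables.

3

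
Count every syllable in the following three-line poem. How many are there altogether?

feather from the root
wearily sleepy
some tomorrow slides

15

Line 1: feather(2) + from(1) + the(1) + root(1) = 5
Line 2: wearily(3) + sleepy(2) = 5
Line 3: some(1) + tomorrow(3) + slides(1) = 5
Total: 5 + 5 + 5 = 15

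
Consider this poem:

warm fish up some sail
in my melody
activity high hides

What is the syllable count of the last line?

6

The last line: activity(4) + high(1) + hides(1) = 6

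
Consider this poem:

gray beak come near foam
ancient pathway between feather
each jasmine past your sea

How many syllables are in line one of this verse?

Line one: gray (1), beak (1), come (1), near (1), foam (1) → 5

5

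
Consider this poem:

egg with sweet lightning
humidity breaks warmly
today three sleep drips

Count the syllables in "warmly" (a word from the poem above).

2

"warmly" has 2 syllables.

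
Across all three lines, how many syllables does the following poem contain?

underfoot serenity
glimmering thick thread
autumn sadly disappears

Line 1: "underfoot serenity": 3+4 = 7
Line 2: "glimmering thick thread": 3+1+1 = 5
Line 3: "autumn sadly disappears": 2+2+3 = 7
Total: 7 + 5 + 7 = 19

19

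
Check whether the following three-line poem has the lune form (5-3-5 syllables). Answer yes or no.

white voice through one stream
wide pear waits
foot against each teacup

No

Line 1: white (1), voice (1), through (1), one (1), stream (1) → 5 ✓
Line 2: wide (1), pear (1), waits (1) → 3 ✓
Line 3: foot (1), against (2), each (1), teacup (2) → 6 (expected 5)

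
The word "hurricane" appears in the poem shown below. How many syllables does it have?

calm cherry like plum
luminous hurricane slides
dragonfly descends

3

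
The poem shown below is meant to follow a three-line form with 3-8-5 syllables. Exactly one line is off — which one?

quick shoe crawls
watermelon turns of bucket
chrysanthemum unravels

Line 1: "quick shoe crawls": 1+1+1 = 3 ✓
Line 2: "watermelon turns of bucket": 4+1+1+2 = 8 ✓
Line 3: "chrysanthemum unravels": 4+3 = 7 (expected 5)

Line 3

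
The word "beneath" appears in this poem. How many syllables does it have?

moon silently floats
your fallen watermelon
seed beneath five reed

2

"beneath" has 2 syllables.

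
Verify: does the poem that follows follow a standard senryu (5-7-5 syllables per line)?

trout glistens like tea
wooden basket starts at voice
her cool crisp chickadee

No

Line 1: "trout glistens like tea": 1+2+1+1 = 5 ✓
Line 2: "wooden basket starts at voice": 2+2+1+1+1 = 7 ✓
Line 3: "her cool crisp chickadee": 1+1+1+3 = 6 (expected 5)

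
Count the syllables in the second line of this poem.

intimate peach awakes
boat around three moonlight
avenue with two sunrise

The second line: "boat around three moonlight": 1+2+1+2 = 6

6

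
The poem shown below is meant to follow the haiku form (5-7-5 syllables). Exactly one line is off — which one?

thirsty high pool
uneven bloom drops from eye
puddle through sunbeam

Line 1

Line 1: thirsty(2) + high(1) + pool(1) = 4 (expected 5)
Line 2: uneven(3) + bloom(1) + drops(1) + from(1) + eye(1) = 7 ✓
Line 3: puddle(2) + through(1) + sunbeam(2) = 5 ✓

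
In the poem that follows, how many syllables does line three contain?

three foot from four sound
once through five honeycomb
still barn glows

Line three: still (1), barn (1), glows (1) → 3

3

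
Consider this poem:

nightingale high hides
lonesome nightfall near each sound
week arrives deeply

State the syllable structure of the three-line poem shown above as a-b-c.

5-7-5

Line 1: nightingale(3) + high(1) + hides(1) = 5
Line 2: lonesome(2) + nightfall(2) + near(1) + each(1) + sound(1) = 7
Line 3: week(1) + arrives(2) + deeply(2) = 5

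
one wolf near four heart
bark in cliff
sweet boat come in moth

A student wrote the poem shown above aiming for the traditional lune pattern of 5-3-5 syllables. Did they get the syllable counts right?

Yes

Line 1: "one wolf near four heart": 1+1+1+1+1 = 5 ✓
Line 2: "bark in cliff": 1+1+1 = 3 ✓
Line 3: "sweet boat come in moth": 1+1+1+1+1 = 5 ✓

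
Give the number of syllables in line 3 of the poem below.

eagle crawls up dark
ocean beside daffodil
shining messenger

5

Line 3: shining(2) + messenger(3) = 5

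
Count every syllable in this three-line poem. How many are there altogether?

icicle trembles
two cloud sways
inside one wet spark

Line 1: "icicle trembles": 3+2 = 5
Line 2: "two cloud sways": 1+1+1 = 3
Line 3: "inside one wet spark": 2+1+1+1 = 5
Total: 5 + 3 + 5 = 13

13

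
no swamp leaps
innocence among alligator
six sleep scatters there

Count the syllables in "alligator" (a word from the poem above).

4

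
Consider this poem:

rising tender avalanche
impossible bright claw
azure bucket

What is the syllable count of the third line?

4

The third line: azure(2) + bucket(2) = 4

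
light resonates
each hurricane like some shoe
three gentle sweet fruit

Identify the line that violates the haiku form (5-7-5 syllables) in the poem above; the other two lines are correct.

The first line

Line 1: light(1) + resonates(3) = 4 (expected 5)
Line 2: each(1) + hurricane(3) + like(1) + some(1) + shoe(1) = 7 ✓
Line 3: three(1) + gentle(2) + sweet(1) + fruit(1) = 5 ✓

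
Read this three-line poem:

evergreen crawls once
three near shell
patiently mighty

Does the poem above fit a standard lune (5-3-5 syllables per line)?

Yes

Line 1: evergreen (3), crawls (1), once (1) → 5 ✓
Line 2: three (1), near (1), shell (1) → 3 ✓
Line 3: patiently (3), mighty (2) → 5 ✓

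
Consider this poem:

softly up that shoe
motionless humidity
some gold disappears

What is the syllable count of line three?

5

Line three: some (1), gold (1), disappears (3) → 5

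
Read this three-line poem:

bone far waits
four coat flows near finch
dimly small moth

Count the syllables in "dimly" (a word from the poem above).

2

"dimly" has 2 syllables.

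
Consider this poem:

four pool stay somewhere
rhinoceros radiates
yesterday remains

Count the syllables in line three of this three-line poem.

5

Line three: yesterday (3), remains (2) → 5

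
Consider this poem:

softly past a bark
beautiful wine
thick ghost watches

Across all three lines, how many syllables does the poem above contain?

13

Line 1: "softly past a bark": 2+1+1+1 = 5
Line 2: "beautiful wine": 3+1 = 4
Line 3: "thick ghost watches": 1+1+2 = 4
Total: 5 + 4 + 4 = 13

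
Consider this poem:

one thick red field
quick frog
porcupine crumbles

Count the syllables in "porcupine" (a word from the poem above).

3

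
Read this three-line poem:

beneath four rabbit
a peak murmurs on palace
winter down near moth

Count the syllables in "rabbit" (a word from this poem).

2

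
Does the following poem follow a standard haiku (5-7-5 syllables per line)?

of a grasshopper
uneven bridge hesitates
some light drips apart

Yes

Line 1: "of a grasshopper": 1+1+3 = 5 ✓
Line 2: "uneven bridge hesitates": 3+1+3 = 7 ✓
Line 3: "some light drips apart": 1+1+1+2 = 5 ✓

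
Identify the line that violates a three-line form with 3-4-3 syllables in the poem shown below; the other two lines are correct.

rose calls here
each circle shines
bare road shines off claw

Line 1: rose (1), calls (1), here (1) → 3 ✓
Line 2: each (1), circle (2), shines (1) → 4 ✓
Line 3: bare (1), road (1), shines (1), off (1), claw (1) → 5 (expected 3)

Line 3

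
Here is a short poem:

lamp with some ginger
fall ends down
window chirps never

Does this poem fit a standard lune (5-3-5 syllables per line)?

Yes

Line 1: lamp (1), with (1), some (1), ginger (2) → 5 ✓
Line 2: fall (1), ends (1), down (1) → 3 ✓
Line 3: window (2), chirps (1), never (2) → 5 ✓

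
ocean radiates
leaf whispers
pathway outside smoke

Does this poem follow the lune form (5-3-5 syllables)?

Line 1: ocean(2) + radiates(3) = 5 ✓
Line 2: leaf(1) + whispers(2) = 3 ✓
Line 3: pathway(2) + outside(2) + smoke(1) = 5 ✓

Yes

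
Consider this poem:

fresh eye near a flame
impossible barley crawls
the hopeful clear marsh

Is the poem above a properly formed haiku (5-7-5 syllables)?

Line 1: fresh(1) + eye(1) + near(1) + a(1) + flame(1) = 5 ✓
Line 2: impossible(4) + barley(2) + crawls(1) = 7 ✓
Line 3: the(1) + hopeful(2) + clear(1) + marsh(1) = 5 ✓

Yes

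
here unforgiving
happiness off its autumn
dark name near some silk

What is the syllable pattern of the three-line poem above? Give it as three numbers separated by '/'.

Line 1: here (1), unforgiving (4) → 5
Line 2: happiness (3), off (1), its (1), autumn (2) → 7
Line 3: dark (1), name (1), near (1), some (1), silk (1) → 5

5/7/5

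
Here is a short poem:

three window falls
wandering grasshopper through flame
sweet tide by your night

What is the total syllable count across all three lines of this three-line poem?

17

Line 1: three (1), window (2), falls (1) → 4
Line 2: wandering (3), grasshopper (3), through (1), flame (1) → 8
Line 3: sweet (1), tide (1), by (1), your (1), night (1) → 5
Total: 4 + 8 + 5 = 17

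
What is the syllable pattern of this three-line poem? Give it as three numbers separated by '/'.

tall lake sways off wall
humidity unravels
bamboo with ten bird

5/7/5

Line 1: "tall lake sways off wall": 1+1+1+1+1 = 5
Line 2: "humidity unravels": 4+3 = 7
Line 3: "bamboo with ten bird": 2+1+1+1 = 5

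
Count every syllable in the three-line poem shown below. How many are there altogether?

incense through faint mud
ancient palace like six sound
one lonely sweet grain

17

Line 1: "incense through faint mud": 2+1+1+1 = 5
Line 2: "ancient palace like six sound": 2+2+1+1+1 = 7
Line 3: "one lonely sweet grain": 1+2+1+1 = 5
Total: 5 + 7 + 5 = 17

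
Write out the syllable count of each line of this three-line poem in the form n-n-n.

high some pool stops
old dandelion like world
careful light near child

Line 1: "high some pool stops": 1+1+1+1 = 4
Line 2: "old dandelion like world": 1+4+1+1 = 7
Line 3: "careful light near child": 2+1+1+1 = 5

4-7-5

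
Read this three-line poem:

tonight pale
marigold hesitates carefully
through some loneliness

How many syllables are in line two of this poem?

Line two: marigold(3) + hesitates(3) + carefully(3) = 9

9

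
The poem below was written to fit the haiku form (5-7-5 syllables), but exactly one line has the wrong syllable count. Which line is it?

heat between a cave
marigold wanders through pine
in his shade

Line 3

Line 1: heat(1) + between(2) + a(1) + cave(1) = 5 ✓
Line 2: marigold(3) + wanders(2) + through(1) + pine(1) = 7 ✓
Line 3: in(1) + his(1) + shade(1) = 3 (expected 5)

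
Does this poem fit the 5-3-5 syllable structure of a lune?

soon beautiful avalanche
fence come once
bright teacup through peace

Line 1: soon(1) + beautiful(3) + avalanche(3) = 7 (expected 5)
Line 2: fence(1) + come(1) + once(1) = 3 ✓
Line 3: bright(1) + teacup(2) + through(1) + peace(1) = 5 ✓

No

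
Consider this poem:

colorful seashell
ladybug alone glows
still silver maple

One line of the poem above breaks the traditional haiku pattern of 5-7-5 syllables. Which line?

Line 1: "colorful seashell": 3+2 = 5 ✓
Line 2: "ladybug alone glows": 3+2+1 = 6 (expected 7)
Line 3: "still silver maple": 1+2+2 = 5 ✓

The second line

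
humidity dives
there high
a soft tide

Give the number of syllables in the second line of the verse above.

2

The second line: there (1), high (1) → 2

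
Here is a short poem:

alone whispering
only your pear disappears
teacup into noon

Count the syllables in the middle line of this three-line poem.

7

The middle line: only (2), your (1), pear (1), disappears (3) → 7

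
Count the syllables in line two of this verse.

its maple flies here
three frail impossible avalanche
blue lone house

9

Line two: three(1) + frail(1) + impossible(4) + avalanche(3) = 9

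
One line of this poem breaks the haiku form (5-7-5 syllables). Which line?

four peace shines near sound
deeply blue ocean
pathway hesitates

Line 2

Line 1: "four peace shines near sound": 1+1+1+1+1 = 5 ✓
Line 2: "deeply blue ocean": 2+1+2 = 5 (expected 7)
Line 3: "pathway hesitates": 2+3 = 5 ✓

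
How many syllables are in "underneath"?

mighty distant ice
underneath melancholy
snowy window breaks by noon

"underneath" has 3 syllables.

3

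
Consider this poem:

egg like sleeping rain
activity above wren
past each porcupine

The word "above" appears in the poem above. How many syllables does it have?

"above" has 2 syllables.

2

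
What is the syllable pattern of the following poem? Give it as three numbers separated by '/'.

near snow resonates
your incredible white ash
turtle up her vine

Line 1: "near snow resonates": 1+1+3 = 5
Line 2: "your incredible white ash": 1+4+1+1 = 7
Line 3: "turtle up her vine": 2+1+1+1 = 5

5/7/5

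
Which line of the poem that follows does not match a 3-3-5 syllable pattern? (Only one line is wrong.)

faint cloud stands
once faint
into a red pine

Line 1: faint(1) + cloud(1) + stands(1) = 3 ✓
Line 2: once(1) + faint(1) = 2 (expected 3)
Line 3: into(2) + a(1) + red(1) + pine(1) = 5 ✓

The second line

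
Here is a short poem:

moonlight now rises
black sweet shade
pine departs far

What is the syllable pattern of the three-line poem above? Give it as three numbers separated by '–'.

Line 1: moonlight(2) + now(1) + rises(2) = 5
Line 2: black(1) + sweet(1) + shade(1) = 3
Line 3: pine(1) + departs(2) + far(1) = 4

5–3–4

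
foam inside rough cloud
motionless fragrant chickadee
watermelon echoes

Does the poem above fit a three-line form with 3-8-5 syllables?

No

Line 1: foam (1), inside (2), rough (1), cloud (1) → 5 (expected 3)
Line 2: motionless (3), fragrant (2), chickadee (3) → 8 ✓
Line 3: watermelon (4), echoes (2) → 6 (expected 5)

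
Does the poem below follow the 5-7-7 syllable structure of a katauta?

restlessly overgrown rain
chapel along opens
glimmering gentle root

Line 1: restlessly (3), overgrown (3), rain (1) → 7 (expected 5)
Line 2: chapel (2), along (2), opens (2) → 6 (expected 7)
Line 3: glimmering (3), gentle (2), root (1) → 6 (expected 7)

No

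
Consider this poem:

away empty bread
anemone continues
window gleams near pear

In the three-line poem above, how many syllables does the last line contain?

5

The last line: "window gleams near pear": 2+1+1+1 = 5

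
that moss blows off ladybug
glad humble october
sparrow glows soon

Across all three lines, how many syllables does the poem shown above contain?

Line 1: "that moss blows off ladybug": 1+1+1+1+3 = 7
Line 2: "glad humble october": 1+2+3 = 6
Line 3: "sparrow glows soon": 2+1+1 = 4
Total: 7 + 6 + 4 = 17

17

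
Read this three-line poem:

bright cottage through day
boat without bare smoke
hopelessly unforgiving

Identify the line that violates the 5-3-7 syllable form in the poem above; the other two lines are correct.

Line 1: bright(1) + cottage(2) + through(1) + day(1) = 5 ✓
Line 2: boat(1) + without(2) + bare(1) + smoke(1) = 5 (expected 3)
Line 3: hopelessly(3) + unforgiving(4) = 7 ✓

Line 2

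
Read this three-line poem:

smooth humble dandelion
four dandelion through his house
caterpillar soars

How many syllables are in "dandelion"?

4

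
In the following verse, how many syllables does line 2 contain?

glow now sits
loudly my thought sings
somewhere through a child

5

Line 2: loudly (2), my (1), thought (1), sings (1) → 5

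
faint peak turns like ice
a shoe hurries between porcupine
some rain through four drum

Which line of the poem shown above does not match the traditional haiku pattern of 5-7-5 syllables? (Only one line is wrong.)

Line 2

Line 1: faint(1) + peak(1) + turns(1) + like(1) + ice(1) = 5 ✓
Line 2: a(1) + shoe(1) + hurries(2) + between(2) + porcupine(3) = 9 (expected 7)
Line 3: some(1) + rain(1) + through(1) + four(1) + drum(1) = 5 ✓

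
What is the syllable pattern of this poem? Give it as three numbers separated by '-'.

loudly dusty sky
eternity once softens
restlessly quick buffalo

Line 1: "loudly dusty sky": 2+2+1 = 5
Line 2: "eternity once softens": 4+1+2 = 7
Line 3: "restlessly quick buffalo": 3+1+3 = 7

5-7-7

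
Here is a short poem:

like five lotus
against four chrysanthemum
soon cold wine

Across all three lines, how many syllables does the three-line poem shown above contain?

Line 1: "like five lotus": 1+1+2 = 4
Line 2: "against four chrysanthemum": 2+1+4 = 7
Line 3: "soon cold wine": 1+1+1 = 3
Total: 4 + 7 + 3 = 14

14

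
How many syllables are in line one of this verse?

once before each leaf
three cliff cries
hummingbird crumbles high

5

Line one: once(1) + before(2) + each(1) + leaf(1) = 5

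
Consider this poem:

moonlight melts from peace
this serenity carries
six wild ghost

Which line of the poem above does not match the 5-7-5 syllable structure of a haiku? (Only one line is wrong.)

Line 1: moonlight (2), melts (1), from (1), peace (1) → 5 ✓
Line 2: this (1), serenity (4), carries (2) → 7 ✓
Line 3: six (1), wild (1), ghost (1) → 3 (expected 5)

Line 3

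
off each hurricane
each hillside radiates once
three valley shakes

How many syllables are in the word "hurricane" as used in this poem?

3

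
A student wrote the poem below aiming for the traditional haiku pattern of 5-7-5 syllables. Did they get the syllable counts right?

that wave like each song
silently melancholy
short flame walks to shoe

Line 1: that(1) + wave(1) + like(1) + each(1) + song(1) = 5 ✓
Line 2: silently(3) + melancholy(4) = 7 ✓
Line 3: short(1) + flame(1) + walks(1) + to(1) + shoe(1) = 5 ✓

Yes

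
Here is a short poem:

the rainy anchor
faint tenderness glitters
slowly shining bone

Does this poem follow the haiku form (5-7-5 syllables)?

Line 1: the (1), rainy (2), anchor (2) → 5 ✓
Line 2: faint (1), tenderness (3), glitters (2) → 6 (expected 7)
Line 3: slowly (2), shining (2), bone (1) → 5 ✓

No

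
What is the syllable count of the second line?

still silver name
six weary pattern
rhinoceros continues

The second line: six (1), weary (2), pattern (2) → 5

5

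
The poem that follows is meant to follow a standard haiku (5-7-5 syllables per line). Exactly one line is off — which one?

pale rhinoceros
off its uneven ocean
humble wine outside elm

Line 1: pale (1), rhinoceros (4) → 5 ✓
Line 2: off (1), its (1), uneven (3), ocean (2) → 7 ✓
Line 3: humble (2), wine (1), outside (2), elm (1) → 6 (expected 5)

Line 3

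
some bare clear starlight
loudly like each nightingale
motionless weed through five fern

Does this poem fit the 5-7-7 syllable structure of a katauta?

Yes

Line 1: some(1) + bare(1) + clear(1) + starlight(2) = 5 ✓
Line 2: loudly(2) + like(1) + each(1) + nightingale(3) = 7 ✓
Line 3: motionless(3) + weed(1) + through(1) + five(1) + fern(1) = 7 ✓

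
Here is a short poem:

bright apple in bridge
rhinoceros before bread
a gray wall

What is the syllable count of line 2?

Line 2: rhinoceros (4), before (2), bread (1) → 7

7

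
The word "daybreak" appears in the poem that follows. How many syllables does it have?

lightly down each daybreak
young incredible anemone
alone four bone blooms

2

"daybreak" has 2 syllables.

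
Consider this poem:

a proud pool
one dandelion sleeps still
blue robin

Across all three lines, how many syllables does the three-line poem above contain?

13

Line 1: "a proud pool": 1+1+1 = 3
Line 2: "one dandelion sleeps still": 1+4+1+1 = 7
Line 3: "blue robin": 1+2 = 3
Total: 3 + 7 + 3 = 13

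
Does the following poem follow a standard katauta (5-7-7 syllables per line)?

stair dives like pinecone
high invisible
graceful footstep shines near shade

Line 1: stair(1) + dives(1) + like(1) + pinecone(2) = 5 ✓
Line 2: high(1) + invisible(4) = 5 (expected 7)
Line 3: graceful(2) + footstep(2) + shines(1) + near(1) + shade(1) = 7 ✓

No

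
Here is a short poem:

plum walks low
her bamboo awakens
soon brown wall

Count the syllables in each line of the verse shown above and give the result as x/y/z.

3/6/3

Line 1: plum(1) + walks(1) + low(1) = 3
Line 2: her(1) + bamboo(2) + awakens(3) = 6
Line 3: soon(1) + brown(1) + wall(1) = 3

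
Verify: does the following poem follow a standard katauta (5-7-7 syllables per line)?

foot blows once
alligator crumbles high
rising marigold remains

Line 1: foot(1) + blows(1) + once(1) = 3 (expected 5)
Line 2: alligator(4) + crumbles(2) + high(1) = 7 ✓
Line 3: rising(2) + marigold(3) + remains(2) = 7 ✓

No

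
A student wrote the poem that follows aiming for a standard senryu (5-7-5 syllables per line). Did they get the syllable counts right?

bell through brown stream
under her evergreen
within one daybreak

No

Line 1: "bell through brown stream": 1+1+1+1 = 4 (expected 5)
Line 2: "under her evergreen": 2+1+3 = 6 (expected 7)
Line 3: "within one daybreak": 2+1+2 = 5 ✓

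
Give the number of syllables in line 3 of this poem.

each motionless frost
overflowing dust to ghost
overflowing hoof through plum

7

Line 3: "overflowing hoof through plum": 4+1+1+1 = 7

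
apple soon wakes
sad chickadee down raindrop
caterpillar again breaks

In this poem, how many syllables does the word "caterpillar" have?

4

"caterpillar" has 4 syllables.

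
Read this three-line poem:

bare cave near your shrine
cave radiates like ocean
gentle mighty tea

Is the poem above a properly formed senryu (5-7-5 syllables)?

Yes

Line 1: bare(1) + cave(1) + near(1) + your(1) + shrine(1) = 5 ✓
Line 2: cave(1) + radiates(3) + like(1) + ocean(2) = 7 ✓
Line 3: gentle(2) + mighty(2) + tea(1) = 5 ✓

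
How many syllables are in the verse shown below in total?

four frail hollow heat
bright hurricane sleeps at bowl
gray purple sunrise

17

Line 1: "four frail hollow heat": 1+1+2+1 = 5
Line 2: "bright hurricane sleeps at bowl": 1+3+1+1+1 = 7
Line 3: "gray purple sunrise": 1+2+2 = 5
Total: 5 + 7 + 5 = 17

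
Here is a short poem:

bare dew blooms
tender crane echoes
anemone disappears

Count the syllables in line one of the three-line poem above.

3

Line one: "bare dew blooms": 1+1+1 = 3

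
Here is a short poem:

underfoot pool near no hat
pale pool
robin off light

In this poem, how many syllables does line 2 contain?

2

Line 2: pale (1), pool (1) → 2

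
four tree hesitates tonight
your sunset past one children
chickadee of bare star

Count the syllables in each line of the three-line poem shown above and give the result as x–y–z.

Line 1: four(1) + tree(1) + hesitates(3) + tonight(2) = 7
Line 2: your(1) + sunset(2) + past(1) + one(1) + children(2) = 7
Line 3: chickadee(3) + of(1) + bare(1) + star(1) = 6

7–7–6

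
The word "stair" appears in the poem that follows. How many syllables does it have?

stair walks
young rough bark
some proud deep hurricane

1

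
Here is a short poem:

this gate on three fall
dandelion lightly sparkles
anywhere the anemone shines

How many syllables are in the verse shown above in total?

Line 1: "this gate on three fall": 1+1+1+1+1 = 5
Line 2: "dandelion lightly sparkles": 4+2+2 = 8
Line 3: "anywhere the anemone shines": 3+1+4+1 = 9
Total: 5 + 8 + 9 = 22

22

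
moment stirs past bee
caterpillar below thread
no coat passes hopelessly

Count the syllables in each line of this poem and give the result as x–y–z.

Line 1: "moment stirs past bee": 2+1+1+1 = 5
Line 2: "caterpillar below thread": 4+2+1 = 7
Line 3: "no coat passes hopelessly": 1+1+2+3 = 7

5–7–7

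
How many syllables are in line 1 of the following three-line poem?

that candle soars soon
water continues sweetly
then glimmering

Line 1: that(1) + candle(2) + soars(1) + soon(1) = 5

5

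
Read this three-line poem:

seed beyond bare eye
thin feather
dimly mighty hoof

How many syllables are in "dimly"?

2

"dimly" has 2 syllables.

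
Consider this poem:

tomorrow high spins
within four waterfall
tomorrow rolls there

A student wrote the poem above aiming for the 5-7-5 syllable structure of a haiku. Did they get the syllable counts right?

Line 1: "tomorrow high spins": 3+1+1 = 5 ✓
Line 2: "within four waterfall": 2+1+3 = 6 (expected 7)
Line 3: "tomorrow rolls there": 3+1+1 = 5 ✓

No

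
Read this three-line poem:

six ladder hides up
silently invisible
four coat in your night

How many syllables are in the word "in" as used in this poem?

1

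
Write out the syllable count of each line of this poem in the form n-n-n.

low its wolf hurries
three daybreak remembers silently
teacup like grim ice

5-9-5

Line 1: "low its wolf hurries": 1+1+1+2 = 5
Line 2: "three daybreak remembers silently": 1+2+3+3 = 9
Line 3: "teacup like grim ice": 2+1+1+1 = 5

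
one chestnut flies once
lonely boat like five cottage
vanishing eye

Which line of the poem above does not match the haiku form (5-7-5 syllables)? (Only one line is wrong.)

Line 3

Line 1: "one chestnut flies once": 1+2+1+1 = 5 ✓
Line 2: "lonely boat like five cottage": 2+1+1+1+2 = 7 ✓
Line 3: "vanishing eye": 3+1 = 4 (expected 5)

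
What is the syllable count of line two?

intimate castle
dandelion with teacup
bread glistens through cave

7

Line two: dandelion (4), with (1), teacup (2) → 7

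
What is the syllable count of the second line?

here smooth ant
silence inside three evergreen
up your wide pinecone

The second line: silence(2) + inside(2) + three(1) + evergreen(3) = 8

8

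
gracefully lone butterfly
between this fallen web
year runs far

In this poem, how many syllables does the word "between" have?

2

"between" has 2 syllables.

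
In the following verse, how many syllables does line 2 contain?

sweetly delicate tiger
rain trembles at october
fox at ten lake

7

Line 2: rain(1) + trembles(2) + at(1) + october(3) = 7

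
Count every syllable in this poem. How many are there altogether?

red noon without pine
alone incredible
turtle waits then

Line 1: red (1), noon (1), without (2), pine (1) → 5
Line 2: alone (2), incredible (4) → 6
Line 3: turtle (2), waits (1), then (1) → 4
Total: 5 + 6 + 4 = 15

15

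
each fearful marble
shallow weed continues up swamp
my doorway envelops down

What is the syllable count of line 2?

Line 2: "shallow weed continues up swamp": 2+1+3+1+1 = 8

8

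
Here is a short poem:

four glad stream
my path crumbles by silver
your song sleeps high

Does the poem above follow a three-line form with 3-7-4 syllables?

Yes

Line 1: four (1), glad (1), stream (1) → 3 ✓
Line 2: my (1), path (1), crumbles (2), by (1), silver (2) → 7 ✓
Line 3: your (1), song (1), sleeps (1), high (1) → 4 ✓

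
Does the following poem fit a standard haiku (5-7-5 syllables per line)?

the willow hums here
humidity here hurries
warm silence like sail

Yes

Line 1: "the willow hums here": 1+2+1+1 = 5 ✓
Line 2: "humidity here hurries": 4+1+2 = 7 ✓
Line 3: "warm silence like sail": 1+2+1+1 = 5 ✓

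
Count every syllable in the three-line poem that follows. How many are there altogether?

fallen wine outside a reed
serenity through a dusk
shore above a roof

Line 1: fallen (2), wine (1), outside (2), a (1), reed (1) → 7
Line 2: serenity (4), through (1), a (1), dusk (1) → 7
Line 3: shore (1), above (2), a (1), roof (1) → 5
Total: 7 + 7 + 5 = 19

19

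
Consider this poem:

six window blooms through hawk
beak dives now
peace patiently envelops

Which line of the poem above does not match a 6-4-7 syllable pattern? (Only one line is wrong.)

Line 1: "six window blooms through hawk": 1+2+1+1+1 = 6 ✓
Line 2: "beak dives now": 1+1+1 = 3 (expected 4)
Line 3: "peace patiently envelops": 1+3+3 = 7 ✓

The second line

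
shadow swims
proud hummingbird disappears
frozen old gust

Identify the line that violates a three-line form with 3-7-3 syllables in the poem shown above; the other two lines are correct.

Line 1: shadow(2) + swims(1) = 3 ✓
Line 2: proud(1) + hummingbird(3) + disappears(3) = 7 ✓
Line 3: frozen(2) + old(1) + gust(1) = 4 (expected 3)

Line 3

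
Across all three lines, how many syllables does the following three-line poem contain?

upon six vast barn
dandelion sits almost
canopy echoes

17

Line 1: upon (2), six (1), vast (1), barn (1) → 5
Line 2: dandelion (4), sits (1), almost (2) → 7
Line 3: canopy (3), echoes (2) → 5
Total: 5 + 7 + 5 = 17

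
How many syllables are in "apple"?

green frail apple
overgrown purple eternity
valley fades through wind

2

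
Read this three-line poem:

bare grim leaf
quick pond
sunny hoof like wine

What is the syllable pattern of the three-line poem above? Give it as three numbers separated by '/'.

3/2/5

Line 1: "bare grim leaf": 1+1+1 = 3
Line 2: "quick pond": 1+1 = 2
Line 3: "sunny hoof like wine": 2+1+1+1 = 5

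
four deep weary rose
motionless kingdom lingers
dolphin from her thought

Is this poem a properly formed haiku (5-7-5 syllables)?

Line 1: four (1), deep (1), weary (2), rose (1) → 5 ✓
Line 2: motionless (3), kingdom (2), lingers (2) → 7 ✓
Line 3: dolphin (2), from (1), her (1), thought (1) → 5 ✓

Yes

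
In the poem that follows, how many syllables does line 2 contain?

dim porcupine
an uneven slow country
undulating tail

7

Line 2: an(1) + uneven(3) + slow(1) + country(2) = 7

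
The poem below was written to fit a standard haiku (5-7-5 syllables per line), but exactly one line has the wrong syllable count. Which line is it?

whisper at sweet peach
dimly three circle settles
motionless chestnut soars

The third line

Line 1: whisper(2) + at(1) + sweet(1) + peach(1) = 5 ✓
Line 2: dimly(2) + three(1) + circle(2) + settles(2) = 7 ✓
Line 3: motionless(3) + chestnut(2) + soars(1) = 6 (expected 5)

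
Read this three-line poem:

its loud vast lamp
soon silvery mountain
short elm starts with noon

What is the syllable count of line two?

6

Line two: soon(1) + silvery(3) + mountain(2) = 6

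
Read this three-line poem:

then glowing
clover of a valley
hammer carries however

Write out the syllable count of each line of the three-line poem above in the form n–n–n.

Line 1: then (1), glowing (2) → 3
Line 2: clover (2), of (1), a (1), valley (2) → 6
Line 3: hammer (2), carries (2), however (3) → 7

3–6–7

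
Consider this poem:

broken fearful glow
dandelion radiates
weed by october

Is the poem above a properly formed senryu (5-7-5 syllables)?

Line 1: broken (2), fearful (2), glow (1) → 5 ✓
Line 2: dandelion (4), radiates (3) → 7 ✓
Line 3: weed (1), by (1), october (3) → 5 ✓

Yes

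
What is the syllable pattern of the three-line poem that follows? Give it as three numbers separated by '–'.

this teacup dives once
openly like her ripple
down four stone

Line 1: this (1), teacup (2), dives (1), once (1) → 5
Line 2: openly (3), like (1), her (1), ripple (2) → 7
Line 3: down (1), four (1), stone (1) → 3

5–7–3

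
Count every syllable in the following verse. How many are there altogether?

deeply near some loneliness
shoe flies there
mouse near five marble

15

Line 1: deeply (2), near (1), some (1), loneliness (3) → 7
Line 2: shoe (1), flies (1), there (1) → 3
Line 3: mouse (1), near (1), five (1), marble (2) → 5
Total: 7 + 3 + 5 = 15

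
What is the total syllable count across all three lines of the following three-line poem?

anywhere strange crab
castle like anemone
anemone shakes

17

Line 1: "anywhere strange crab": 3+1+1 = 5
Line 2: "castle like anemone": 2+1+4 = 7
Line 3: "anemone shakes": 4+1 = 5
Total: 5 + 7 + 5 = 17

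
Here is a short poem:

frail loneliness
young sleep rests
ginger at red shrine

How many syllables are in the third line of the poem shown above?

The third line: ginger(2) + at(1) + red(1) + shrine(1) = 5

5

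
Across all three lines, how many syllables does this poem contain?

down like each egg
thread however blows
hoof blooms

11

Line 1: down (1), like (1), each (1), egg (1) → 4
Line 2: thread (1), however (3), blows (1) → 5
Line 3: hoof (1), blooms (1) → 2
Total: 4 + 5 + 2 = 11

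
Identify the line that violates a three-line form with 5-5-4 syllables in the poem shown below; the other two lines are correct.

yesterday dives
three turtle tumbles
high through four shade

Line 1: yesterday(3) + dives(1) = 4 (expected 5)
Line 2: three(1) + turtle(2) + tumbles(2) = 5 ✓
Line 3: high(1) + through(1) + four(1) + shade(1) = 4 ✓

Line 1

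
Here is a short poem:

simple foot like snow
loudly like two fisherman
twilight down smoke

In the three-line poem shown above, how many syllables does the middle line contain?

The middle line: loudly (2), like (1), two (1), fisherman (3) → 7

7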